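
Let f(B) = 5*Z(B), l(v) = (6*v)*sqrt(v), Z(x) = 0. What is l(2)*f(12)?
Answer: 0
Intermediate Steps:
l(v) = 6*v**(3/2)
f(B) = 0 (f(B) = 5*0 = 0)
l(2)*f(12) = (6*2**(3/2))*0 = (6*(2*sqrt(2)))*0 = (12*sqrt(2))*0 = 0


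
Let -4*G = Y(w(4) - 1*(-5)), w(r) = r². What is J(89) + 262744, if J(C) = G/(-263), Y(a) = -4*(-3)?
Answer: 69101675/263 ≈ 2.6274e+5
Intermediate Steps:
Y(a) = 12
G = -3 (G = -¼*12 = -3)
J(C) = 3/263 (J(C) = -3/(-263) = -3*(-1/263) = 3/263)
J(89) + 262744 = 3/263 + 262744 = 69101675/263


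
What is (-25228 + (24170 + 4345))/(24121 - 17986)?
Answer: 3287/6135 ≈ 0.53578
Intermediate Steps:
(-25228 + (24170 + 4345))/(24121 - 17986) = (-25228 + 28515)/6135 = 3287*(1/6135) = 3287/6135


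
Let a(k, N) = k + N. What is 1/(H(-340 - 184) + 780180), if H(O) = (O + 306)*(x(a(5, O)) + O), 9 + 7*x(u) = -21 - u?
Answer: 7/6154282 ≈ 1.1374e-6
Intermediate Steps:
a(k, N) = N + k
x(u) = -30/7 - u/7 (x(u) = -9/7 + (-21 - u)/7 = -9/7 + (-3 - u/7) = -30/7 - u/7)
H(O) = (-5 + 6*O/7)*(306 + O) (H(O) = (O + 306)*((-30/7 - (O + 5)/7) + O) = (306 + O)*((-30/7 - (5 + O)/7) + O) = (306 + O)*((-30/7 + (-5/7 - O/7)) + O) = (306 + O)*((-5 - O/7) + O) = (306 + O)*(-5 + 6*O/7) = (-5 + 6*O/7)*(306 + O))
1/(H(-340 - 184) + 780180) = 1/((-1530 + 6*(-340 - 184)**2/7 + 1801*(-340 - 184)/7) + 780180) = 1/((-1530 + (6/7)*(-524)**2 + (1801/7)*(-524)) + 780180) = 1/((-1530 + (6/7)*274576 - 943724/7) + 780180) = 1/((-1530 + 1647456/7 - 943724/7) + 780180) = 1/(693022/7 + 780180) = 1/(6154282/7) = 7/6154282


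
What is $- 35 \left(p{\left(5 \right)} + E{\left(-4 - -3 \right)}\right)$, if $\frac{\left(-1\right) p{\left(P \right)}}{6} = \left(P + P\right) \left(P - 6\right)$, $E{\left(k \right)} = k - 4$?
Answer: $-1925$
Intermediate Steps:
$E{\left(k \right)} = -4 + k$ ($E{\left(k \right)} = k - 4 = -4 + k$)
$p{\left(P \right)} = - 12 P \left(-6 + P\right)$ ($p{\left(P \right)} = - 6 \left(P + P\right) \left(P - 6\right) = - 6 \cdot 2 P \left(-6 + P\right) = - 12 P \left(-6 + P\right)$)
$- 35 \left(p{\left(5 \right)} + E{\left(-4 - -3 \right)}\right) = - 35 \left(12 \cdot 5 \left(6 - 5\right) - 5\right) = - 35 \left(12 \cdot 5 \left(6 - 5\right) + \left(-4 + \left(-4 + 3\right)\right)\right) = - 35 \left(12 \cdot 5 \cdot 1 - 5\right) = - 35 \left(60 - 5\right) = \left(-35\right) 55 = -1925$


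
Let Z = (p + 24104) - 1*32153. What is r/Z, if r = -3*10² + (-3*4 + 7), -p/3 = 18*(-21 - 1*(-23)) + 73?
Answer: 305/8376 ≈ 0.036414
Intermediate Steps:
p = -327 (p = -3*(18*(-21 - 1*(-23)) + 73) = -3*(18*(-21 + 23) + 73) = -3*(18*2 + 73) = -3*(36 + 73) = -3*109 = -327)
Z = -8376 (Z = (-327 + 24104) - 1*32153 = 23777 - 32153 = -8376)
r = -305 (r = -3*100 + (-12 + 7) = -300 - 5 = -305)
r/Z = -305/(-8376) = -305*(-1/8376) = 305/8376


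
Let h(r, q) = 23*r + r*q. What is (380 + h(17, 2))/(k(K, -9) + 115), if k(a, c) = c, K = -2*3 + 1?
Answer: 805/106 ≈ 7.5943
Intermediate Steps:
K = -5 (K = -6 + 1 = -5)
h(r, q) = 23*r + q*r
(380 + h(17, 2))/(k(K, -9) + 115) = (380 + 17*(23 + 2))/(-9 + 115) = (380 + 17*25)/106 = (380 + 425)*(1/106) = 805*(1/106) = 805/106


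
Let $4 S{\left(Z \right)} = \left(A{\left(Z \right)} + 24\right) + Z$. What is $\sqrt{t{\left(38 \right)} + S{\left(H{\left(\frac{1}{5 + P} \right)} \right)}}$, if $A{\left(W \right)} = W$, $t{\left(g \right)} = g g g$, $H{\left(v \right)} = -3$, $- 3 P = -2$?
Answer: $\frac{\sqrt{219506}}{2} \approx 234.26$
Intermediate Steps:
$P = \frac{2}{3}$ ($P = \left(- \frac{1}{3}\right) \left(-2\right) = \frac{2}{3} \approx 0.66667$)
$t{\left(g \right)} = g^{3}$ ($t{\left(g \right)} = g^{2} g = g^{3}$)
$S{\left(Z \right)} = 6 + \frac{Z}{2}$ ($S{\left(Z \right)} = \frac{\left(Z + 24\right) + Z}{4} = \frac{\left(24 + Z\right) + Z}{4} = \frac{24 + 2 Z}{4} = 6 + \frac{Z}{2}$)
$\sqrt{t{\left(38 \right)} + S{\left(H{\left(\frac{1}{5 + P} \right)} \right)}} = \sqrt{38^{3} + \left(6 + \frac{1}{2} \left(-3\right)\right)} = \sqrt{54872 + \left(6 - \frac{3}{2}\right)} = \sqrt{54872 + \frac{9}{2}} = \sqrt{\frac{109753}{2}} = \frac{\sqrt{219506}}{2}$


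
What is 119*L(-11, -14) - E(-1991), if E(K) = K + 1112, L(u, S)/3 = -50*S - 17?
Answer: 244710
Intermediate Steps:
L(u, S) = -51 - 150*S (L(u, S) = 3*(-50*S - 17) = 3*(-17 - 50*S) = -51 - 150*S)
E(K) = 1112 + K
119*L(-11, -14) - E(-1991) = 119*(-51 - 150*(-14)) - (1112 - 1991) = 119*(-51 + 2100) - 1*(-879) = 119*2049 + 879 = 243831 + 879 = 244710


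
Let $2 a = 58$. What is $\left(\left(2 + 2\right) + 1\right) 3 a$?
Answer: $435$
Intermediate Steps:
$a = 29$ ($a = \frac{1}{2} \cdot 58 = 29$)
$\left(\left(2 + 2\right) + 1\right) 3 a = \left(\left(2 + 2\right) + 1\right) 3 \cdot 29 = \left(4 + 1\right) 3 \cdot 29 = 5 \cdot 3 \cdot 29 = 15 \cdot 29 = 435$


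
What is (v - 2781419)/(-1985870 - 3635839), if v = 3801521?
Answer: -340034/1873903 ≈ -0.18146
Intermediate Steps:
(v - 2781419)/(-1985870 - 3635839) = (3801521 - 2781419)/(-1985870 - 3635839) = 1020102/(-5621709) = 1020102*(-1/5621709) = -340034/1873903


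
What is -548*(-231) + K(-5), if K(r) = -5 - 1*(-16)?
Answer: 126599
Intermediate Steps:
K(r) = 11 (K(r) = -5 + 16 = 11)
-548*(-231) + K(-5) = -548*(-231) + 11 = 126588 + 11 = 126599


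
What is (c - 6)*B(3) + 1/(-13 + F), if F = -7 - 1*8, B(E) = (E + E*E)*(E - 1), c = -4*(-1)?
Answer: -1345/28 ≈ -48.036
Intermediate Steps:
c = 4
B(E) = (-1 + E)*(E + E²) (B(E) = (E + E²)*(-1 + E) = (-1 + E)*(E + E²))
F = -15 (F = -7 - 8 = -15)
(c - 6)*B(3) + 1/(-13 + F) = (4 - 6)*(3³ - 1*3) + 1/(-13 - 15) = -2*(27 - 3) + 1/(-28) = -2*24 - 1/28 = -48 - 1/28 = -1345/28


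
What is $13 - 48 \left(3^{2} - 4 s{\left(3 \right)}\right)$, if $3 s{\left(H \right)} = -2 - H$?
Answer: $-739$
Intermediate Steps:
$s{\left(H \right)} = - \frac{2}{3} - \frac{H}{3}$ ($s{\left(H \right)} = \frac{-2 - H}{3} = - \frac{2}{3} - \frac{H}{3}$)
$13 - 48 \left(3^{2} - 4 s{\left(3 \right)}\right) = 13 - 48 \left(3^{2} - 4 \left(- \frac{2}{3} - 1\right)\right) = 13 - 48 \left(9 - 4 \left(- \frac{2}{3} - 1\right)\right) = 13 - 48 \left(9 - - \frac{20}{3}\right) = 13 - 48 \left(9 + \frac{20}{3}\right) = 13 - 752 = -739$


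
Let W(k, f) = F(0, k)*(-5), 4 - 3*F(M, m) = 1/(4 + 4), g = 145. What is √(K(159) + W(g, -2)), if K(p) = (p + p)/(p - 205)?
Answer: 11*I*√8418/276 ≈ 3.6567*I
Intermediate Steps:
F(M, m) = 31/24 (F(M, m) = 4/3 - 1/(3*(4 + 4)) = 4/3 - ⅓/8 = 4/3 - ⅓*⅛ = 4/3 - 1/24 = 31/24)
K(p) = 2*p/(-205 + p) (K(p) = (2*p)/(-205 + p) = 2*p/(-205 + p))
W(k, f) = -155/24 (W(k, f) = (31/24)*(-5) = -155/24)
√(K(159) + W(g, -2)) = √(2*159/(-205 + 159) - 155/24) = √(2*159/(-46) - 155/24) = √(2*159*(-1/46) - 155/24) = √(-159/23 - 155/24) = √(-7381/552) = 11*I*√8418/276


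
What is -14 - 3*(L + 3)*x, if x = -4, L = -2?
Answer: -2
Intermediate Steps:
-14 - 3*(L + 3)*x = -14 - 3*(-2 + 3)*(-4) = -14 - 3*(-4) = -14 + 12 = -2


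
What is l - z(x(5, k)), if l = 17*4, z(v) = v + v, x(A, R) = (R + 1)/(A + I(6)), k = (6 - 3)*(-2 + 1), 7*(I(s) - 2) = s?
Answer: 3768/55 ≈ 68.509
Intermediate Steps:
I(s) = 2 + s/7
k = -3 (k = 3*(-1) = -3)
x(A, R) = (1 + R)/(20/7 + A) (x(A, R) = (R + 1)/(A + (2 + (⅐)*6)) = (1 + R)/(A + (2 + 6/7)) = (1 + R)/(A + 20/7) = (1 + R)/(20/7 + A))
z(v) = 2*v
l = 68
l - z(x(5, k)) = 68 - 2*7*(1 - 3)/(20 + 7*5) = 68 - 2*7*(-2)/(20 + 35) = 68 - 2*7*(-2)/55 = 68 - 2*7*(1/55)*(-2) = 68 - 2*(-14)/55 = 68 - 1*(-28/55) = 68 + 28/55 = 3768/55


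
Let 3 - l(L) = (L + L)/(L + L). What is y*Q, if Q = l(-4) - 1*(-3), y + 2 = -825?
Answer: -4135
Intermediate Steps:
y = -827 (y = -2 - 825 = -827)
l(L) = 2 (l(L) = 3 - (L + L)/(L + L) = 3 - 2*L/(2*L) = 3 - 2*L*1/(2*L) = 3 - 1*1 = 3 - 1 = 2)
Q = 5 (Q = 2 - 1*(-3) = 2 + 3 = 5)
y*Q = -827*5 = -4135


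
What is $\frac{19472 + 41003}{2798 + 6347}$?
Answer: $\frac{205}{31} \approx 6.6129$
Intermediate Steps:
$\frac{19472 + 41003}{2798 + 6347} = \frac{60475}{9145} = 60475 \cdot \frac{1}{9145} = \frac{205}{31}$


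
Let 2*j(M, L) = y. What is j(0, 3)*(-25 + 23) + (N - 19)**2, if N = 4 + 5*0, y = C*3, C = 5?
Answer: 210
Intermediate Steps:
y = 15 (y = 5*3 = 15)
j(M, L) = 15/2 (j(M, L) = (1/2)*15 = 15/2)
N = 4 (N = 4 + 0 = 4)
j(0, 3)*(-25 + 23) + (N - 19)**2 = 15*(-25 + 23)/2 + (4 - 19)**2 = (15/2)*(-2) + (-15)**2 = -15 + 225 = 210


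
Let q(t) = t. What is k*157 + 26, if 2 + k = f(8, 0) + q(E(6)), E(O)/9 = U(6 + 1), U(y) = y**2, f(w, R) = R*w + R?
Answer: 68949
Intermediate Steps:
f(w, R) = R + R*w
E(O) = 441 (E(O) = 9*(6 + 1)**2 = 9*7**2 = 9*49 = 441)
k = 439 (k = -2 + (0*(1 + 8) + 441) = -2 + (0*9 + 441) = -2 + (0 + 441) = -2 + 441 = 439)
k*157 + 26 = 439*157 + 26 = 68923 + 26 = 68949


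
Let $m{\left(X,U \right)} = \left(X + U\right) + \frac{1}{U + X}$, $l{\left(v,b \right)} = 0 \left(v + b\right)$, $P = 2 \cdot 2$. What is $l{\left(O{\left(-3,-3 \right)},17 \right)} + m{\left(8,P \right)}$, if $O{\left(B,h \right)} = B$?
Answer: $\frac{145}{12} \approx 12.083$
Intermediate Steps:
$P = 4$
$l{\left(v,b \right)} = 0$ ($l{\left(v,b \right)} = 0 \left(b + v\right) = 0$)
$m{\left(X,U \right)} = U + X + \frac{1}{U + X}$ ($m{\left(X,U \right)} = \left(U + X\right) + \frac{1}{U + X} = U + X + \frac{1}{U + X}$)
$l{\left(O{\left(-3,-3 \right)},17 \right)} + m{\left(8,P \right)} = 0 + \frac{1 + 4^{2} + 8^{2} + 2 \cdot 4 \cdot 8}{4 + 8} = 0 + \frac{1 + 16 + 64 + 64}{12} = 0 + \frac{1}{12} \cdot 145 = 0 + \frac{145}{12} = \frac{145}{12}$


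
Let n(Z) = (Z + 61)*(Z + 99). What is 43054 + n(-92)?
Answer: 42837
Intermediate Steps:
n(Z) = (61 + Z)*(99 + Z)
43054 + n(-92) = 43054 + (6039 + (-92)**2 + 160*(-92)) = 43054 + (6039 + 8464 - 14720) = 43054 - 217 = 42837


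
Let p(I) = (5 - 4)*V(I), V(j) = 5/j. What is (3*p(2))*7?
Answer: 105/2 ≈ 52.500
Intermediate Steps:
p(I) = 5/I (p(I) = (5 - 4)*(5/I) = 1*(5/I) = 5/I)
(3*p(2))*7 = (3*(5/2))*7 = (15/2)*7 = 105/2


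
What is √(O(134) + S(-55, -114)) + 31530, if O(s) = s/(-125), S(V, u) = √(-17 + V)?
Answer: 31530 + √(-670 + 3750*I*√2)/25 ≈ 31532.0 + 2.1937*I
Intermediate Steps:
O(s) = -s/125 (O(s) = s*(-1/125) = -s/125)
√(O(134) + S(-55, -114)) + 31530 = √(-1/125*134 + √(-17 - 55)) + 31530 = √(-134/125 + √(-72)) + 31530 = √(-134/125 + 6*I*√2) + 31530 = 31530 + √(-134/125 + 6*I*√2)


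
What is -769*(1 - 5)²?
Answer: -12304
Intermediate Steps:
-769*(1 - 5)² = -769*(-4)² = -769*16 = -12304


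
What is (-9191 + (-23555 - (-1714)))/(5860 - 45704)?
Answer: 7758/9961 ≈ 0.77884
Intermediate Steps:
(-9191 + (-23555 - (-1714)))/(5860 - 45704) = (-9191 + (-23555 - 1*(-1714)))/(-39844) = (-9191 + (-23555 + 1714))*(-1/39844) = (-9191 - 21841)*(-1/39844) = -31032*(-1/39844) = 7758/9961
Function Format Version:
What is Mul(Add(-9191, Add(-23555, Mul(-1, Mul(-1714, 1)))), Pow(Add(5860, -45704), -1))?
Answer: Rational(7758, 9961) ≈ 0.77884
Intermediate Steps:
Mul(Add(-9191, Add(-23555, Mul(-1, Mul(-1714, 1)))), Pow(Add(5860, -45704), -1)) = Mul(Add(-9191, Add(-23555, Mul(-1, -1714))), Pow(-39844, -1)) = Mul(Add(-9191, Add(-23555, 1714)), Rational(-1, 39844)) = Mul(Add(-9191, -21841), Rational(-1, 39844)) = Mul(-31032, Rational(-1, 39844)) = Rational(7758, 9961)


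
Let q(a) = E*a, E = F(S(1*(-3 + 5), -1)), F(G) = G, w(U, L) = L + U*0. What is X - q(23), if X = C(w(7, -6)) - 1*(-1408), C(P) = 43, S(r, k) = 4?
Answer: 1359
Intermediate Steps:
w(U, L) = L (w(U, L) = L + 0 = L)
E = 4
q(a) = 4*a
X = 1451 (X = 43 - 1*(-1408) = 43 + 1408 = 1451)
X - q(23) = 1451 - 4*23 = 1451 - 1*92 = 1451 - 92 = 1359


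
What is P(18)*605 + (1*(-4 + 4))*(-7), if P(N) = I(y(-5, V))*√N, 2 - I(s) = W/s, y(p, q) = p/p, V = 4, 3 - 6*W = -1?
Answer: 2420*√2 ≈ 3422.4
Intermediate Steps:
W = ⅔ (W = ½ - ⅙*(-1) = ½ + ⅙ = ⅔ ≈ 0.66667)
y(p, q) = 1
I(s) = 2 - 2/(3*s)
P(N) = 4*√N/3 (P(N) = (2 - ⅔/1)*√N = (2 - ⅔*1)*√N = (2 - ⅔)*√N = 4*√N/3)
P(18)*605 + (1*(-4 + 4))*(-7) = (4*√18/3)*605 + (1*(-4 + 4))*(-7) = (4*(3*√2)/3)*605 + (1*0)*(-7) = (4*√2)*605 + 0*(-7) = 2420*√2 + 0 = 2420*√2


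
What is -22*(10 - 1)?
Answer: -198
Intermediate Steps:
-22*(10 - 1) = -22*9 = -198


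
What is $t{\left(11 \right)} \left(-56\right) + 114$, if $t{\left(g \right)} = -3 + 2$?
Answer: $170$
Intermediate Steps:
$t{\left(g \right)} = -1$
$t{\left(11 \right)} \left(-56\right) + 114 = \left(-1\right) \left(-56\right) + 114 = 56 + 114 = 170$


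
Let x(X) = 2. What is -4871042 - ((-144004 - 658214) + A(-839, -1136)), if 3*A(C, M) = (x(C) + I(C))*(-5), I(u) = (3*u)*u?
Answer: -1647647/3 ≈ -5.4922e+5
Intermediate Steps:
I(u) = 3*u²
A(C, M) = -10/3 - 5*C² (A(C, M) = ((2 + 3*C²)*(-5))/3 = (-10 - 15*C²)/3 = -10/3 - 5*C²)
-4871042 - ((-144004 - 658214) + A(-839, -1136)) = -4871042 - ((-144004 - 658214) + (-10/3 - 5*(-839)²)) = -4871042 - (-802218 + (-10/3 - 5*703921)) = -4871042 - (-802218 + (-10/3 - 3519605)) = -4871042 - (-802218 - 10558825/3) = -4871042 - 1*(-12965479/3) = -4871042 + 12965479/3 = -1647647/3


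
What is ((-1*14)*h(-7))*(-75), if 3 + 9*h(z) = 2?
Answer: -350/3 ≈ -116.67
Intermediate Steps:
h(z) = -1/9 (h(z) = -1/3 + (1/9)*2 = -1/3 + 2/9 = -1/9)
((-1*14)*h(-7))*(-75) = (-1*14*(-1/9))*(-75) = -14*(-1/9)*(-75) = (14/9)*(-75) = -350/3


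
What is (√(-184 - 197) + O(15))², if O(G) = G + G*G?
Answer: (240 + I*√381)² ≈ 57219.0 + 9369.2*I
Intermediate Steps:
O(G) = G + G²
(√(-184 - 197) + O(15))² = (√(-184 - 197) + 15*(1 + 15))² = (√(-381) + 15*16)² = (I*√381 + 240)² = (240 + I*√381)²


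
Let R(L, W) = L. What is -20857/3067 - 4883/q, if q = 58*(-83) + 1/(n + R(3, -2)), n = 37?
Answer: -3417156623/590578453 ≈ -5.7861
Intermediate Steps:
q = -192559/40 (q = 58*(-83) + 1/(37 + 3) = -4814 + 1/40 = -192559/40 ≈ -4814.0)
-20857/3067 - 4883/q = -20857/3067 - 4883/(-192559/40) = -20857*1/3067 - 4883*(-40/192559) = -20857/3067 + 195320/192559 = -3417156623/590578453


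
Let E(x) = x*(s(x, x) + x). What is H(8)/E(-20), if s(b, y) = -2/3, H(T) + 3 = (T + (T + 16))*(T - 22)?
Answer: -1353/1240 ≈ -1.0911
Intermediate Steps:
H(T) = -3 + (-22 + T)*(16 + 2*T) (H(T) = -3 + (T + (T + 16))*(T - 22) = -3 + (T + (16 + T))*(-22 + T) = -3 + (16 + 2*T)*(-22 + T) = -3 + (-22 + T)*(16 + 2*T))
s(b, y) = -2/3 (s(b, y) = -2*1/3 = -2/3)
E(x) = x*(-2/3 + x)
H(8)/E(-20) = (-355 - 28*8 + 2*8**2)/(((1/3)*(-20)*(-2 + 3*(-20)))) = (-355 - 224 + 2*64)/(((1/3)*(-20)*(-2 - 60))) = (-355 - 224 + 128)/(((1/3)*(-20)*(-62))) = -451/1240/3 = -451*3/1240 = -1353/1240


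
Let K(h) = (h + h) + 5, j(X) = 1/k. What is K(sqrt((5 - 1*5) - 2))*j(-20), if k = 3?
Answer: 5/3 + 2*I*sqrt(2)/3 ≈ 1.6667 + 0.94281*I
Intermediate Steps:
j(X) = 1/3
K(h) = 5 + 2*h (K(h) = 2*h + 5 = 5 + 2*h)
K(sqrt((5 - 1*5) - 2))*j(-20) = (5 + 2*sqrt((5 - 1*5) - 2))*(1/3) = (5 + 2*sqrt((5 - 5) - 2))*(1/3) = (5 + 2*sqrt(0 - 2))*(1/3) = (5 + 2*sqrt(-2))*(1/3) = (5 + 2*(I*sqrt(2)))*(1/3) = (5 + 2*I*sqrt(2))*(1/3) = 5/3 + 2*I*sqrt(2)/3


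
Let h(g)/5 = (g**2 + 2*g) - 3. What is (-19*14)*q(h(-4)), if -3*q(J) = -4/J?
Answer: -1064/75 ≈ -14.187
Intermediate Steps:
h(g) = -15 + 5*g**2 + 10*g (h(g) = 5*((g**2 + 2*g) - 3) = 5*(-3 + g**2 + 2*g) = -15 + 5*g**2 + 10*g)
q(J) = 4/(3*J) (q(J) = -(-4)/(3*J) = 4/(3*J))
(-19*14)*q(h(-4)) = (-19*14)*(4/(3*(-15 + 5*(-4)**2 + 10*(-4)))) = -1064/(3*(-15 + 5*16 - 40)) = -1064/(3*(-15 + 80 - 40)) = -1064/(3*25) = -266*4/75 = -1064/75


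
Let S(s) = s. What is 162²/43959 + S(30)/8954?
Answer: 39384591/65601481 ≈ 0.60036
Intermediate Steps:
162²/43959 + S(30)/8954 = 162²/43959 + 30/8954 = 26244*(1/43959) + 30*(1/8954) = 8748/14653 + 15/4477 = 39384591/65601481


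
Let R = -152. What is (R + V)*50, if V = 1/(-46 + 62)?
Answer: -60775/8 ≈ -7596.9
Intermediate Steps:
V = 1/16 ≈ 0.062500
(R + V)*50 = (-152 + 1/16)*50 = -2431/16*50 = -60775/8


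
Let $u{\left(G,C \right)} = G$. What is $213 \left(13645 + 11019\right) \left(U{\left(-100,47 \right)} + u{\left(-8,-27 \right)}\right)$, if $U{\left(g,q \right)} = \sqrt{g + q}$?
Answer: $-42027456 + 5253432 i \sqrt{53} \approx -4.2027 \cdot 10^{7} + 3.8246 \cdot 10^{7} i$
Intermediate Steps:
$213 \left(13645 + 11019\right) \left(U{\left(-100,47 \right)} + u{\left(-8,-27 \right)}\right) = 213 \left(13645 + 11019\right) \left(\sqrt{-100 + 47} - 8\right) = 213 \cdot 24664 \left(\sqrt{-53} - 8\right) = 213 \cdot 24664 \left(i \sqrt{53} - 8\right) = 213 \cdot 24664 \left(-8 + i \sqrt{53}\right) = 213 \left(-197312 + 24664 i \sqrt{53}\right) = -42027456 + 5253432 i \sqrt{53}$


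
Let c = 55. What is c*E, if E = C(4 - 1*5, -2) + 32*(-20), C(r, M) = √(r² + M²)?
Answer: -35200 + 55*√5 ≈ -35077.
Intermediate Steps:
C(r, M) = √(M² + r²)
E = -640 + √5 (E = √((-2)² + (4 - 1*5)²) + 32*(-20) = √(4 + (4 - 5)²) - 640 = √(4 + (-1)²) - 640 = √(4 + 1) - 640 = √5 - 640 = -640 + √5 ≈ -637.76)
c*E = 55*(-640 + √5) = -35200 + 55*√5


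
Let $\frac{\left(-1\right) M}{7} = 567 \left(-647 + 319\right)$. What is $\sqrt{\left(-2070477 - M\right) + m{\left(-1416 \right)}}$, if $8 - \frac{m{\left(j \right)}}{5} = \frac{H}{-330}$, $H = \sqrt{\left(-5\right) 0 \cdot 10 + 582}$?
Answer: $\frac{\sqrt{-14689603764 + 66 \sqrt{582}}}{66} \approx 1836.4 i$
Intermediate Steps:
$H = \sqrt{582}$ ($H = \sqrt{0 \cdot 10 + 582} = \sqrt{0 + 582} = \sqrt{582} \approx 24.125$)
$M = 1301832$ ($M = - 7 \cdot 567 \left(-647 + 319\right) = - 7 \cdot 567 \left(-328\right) = \left(-7\right) \left(-185976\right) = 1301832$)
$m{\left(j \right)} = 40 + \frac{\sqrt{582}}{66}$ ($m{\left(j \right)} = 40 - 5 \frac{\sqrt{582}}{-330} = 40 - 5 \sqrt{582} \left(- \frac{1}{330}\right) = 40 - 5 \left(- \frac{\sqrt{582}}{330}\right) = 40 + \frac{\sqrt{582}}{66}$)
$\sqrt{\left(-2070477 - M\right) + m{\left(-1416 \right)}} = \sqrt{\left(-2070477 - 1301832\right) + \left(40 + \frac{\sqrt{582}}{66}\right)} = \sqrt{-3372309 + \left(40 + \frac{\sqrt{582}}{66}\right)} = \sqrt{-3372269 + \frac{\sqrt{582}}{66}}$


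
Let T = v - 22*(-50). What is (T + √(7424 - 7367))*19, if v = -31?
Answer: 20311 + 19*√57 ≈ 20454.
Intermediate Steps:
T = 1069 (T = -31 - 22*(-50) = -31 + 1100 = 1069)
(T + √(7424 - 7367))*19 = (1069 + √(7424 - 7367))*19 = (1069 + √57)*19 = 20311 + 19*√57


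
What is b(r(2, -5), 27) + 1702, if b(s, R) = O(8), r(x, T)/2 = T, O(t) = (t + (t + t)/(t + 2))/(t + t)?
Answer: 8513/5 ≈ 1702.6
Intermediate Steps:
O(t) = (t + 2*t/(2 + t))/(2*t) (O(t) = (t + (2*t)/(2 + t))/((2*t)) = (t + 2*t/(2 + t))*(1/(2*t)) = (t + 2*t/(2 + t))/(2*t))
r(x, T) = 2*T
b(s, R) = ⅗ (b(s, R) = (4 + 8)/(2*(2 + 8)) = (½)*12/10 = (½)*(⅒)*12 = ⅗)
b(r(2, -5), 27) + 1702 = ⅗ + 1702 = 8513/5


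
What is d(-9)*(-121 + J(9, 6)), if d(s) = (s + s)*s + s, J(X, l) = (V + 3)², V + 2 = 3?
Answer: -16065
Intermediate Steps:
V = 1 (V = -2 + 3 = 1)
J(X, l) = 16 (J(X, l) = (1 + 3)² = 4² = 16)
d(s) = s + 2*s² (d(s) = (2*s)*s + s = 2*s² + s = s + 2*s²)
d(-9)*(-121 + J(9, 6)) = (-9*(1 + 2*(-9)))*(-121 + 16) = -9*(1 - 18)*(-105) = -9*(-17)*(-105) = 153*(-105) = -16065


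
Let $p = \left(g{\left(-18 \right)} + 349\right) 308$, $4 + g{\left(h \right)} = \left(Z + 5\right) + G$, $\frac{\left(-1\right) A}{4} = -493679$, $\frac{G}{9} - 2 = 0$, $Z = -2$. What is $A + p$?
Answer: $2087444$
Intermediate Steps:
$G = 18$ ($G = 18 + 9 \cdot 0 = 18 + 0 = 18$)
$A = 1974716$ ($A = \left(-4\right) \left(-493679\right) = 1974716$)
$g{\left(h \right)} = 17$ ($g{\left(h \right)} = -4 + \left(\left(-2 + 5\right) + 18\right) = -4 + \left(3 + 18\right) = -4 + 21 = 17$)
$p = 112728$ ($p = \left(17 + 349\right) 308 = 366 \cdot 308 = 112728$)
$A + p = 1974716 + 112728 = 2087444$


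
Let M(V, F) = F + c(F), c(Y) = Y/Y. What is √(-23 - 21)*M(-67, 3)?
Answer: 8*I*√11 ≈ 26.533*I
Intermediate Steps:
c(Y) = 1
M(V, F) = 1 + F (M(V, F) = F + 1 = 1 + F)
√(-23 - 21)*M(-67, 3) = √(-23 - 21)*(1 + 3) = √(-44)*4 = (2*I*√11)*4 = 8*I*√11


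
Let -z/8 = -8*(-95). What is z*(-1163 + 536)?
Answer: 3812160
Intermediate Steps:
z = -6080 (z = -(-64)*(-95) = -8*760 = -6080)
z*(-1163 + 536) = -6080*(-1163 + 536) = -6080*(-627) = 3812160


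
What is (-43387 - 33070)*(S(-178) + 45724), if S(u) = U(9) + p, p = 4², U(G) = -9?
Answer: -3496455067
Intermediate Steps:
p = 16
S(u) = 7 (S(u) = -9 + 16 = 7)
(-43387 - 33070)*(S(-178) + 45724) = (-43387 - 33070)*(7 + 45724) = -76457*45731 = -3496455067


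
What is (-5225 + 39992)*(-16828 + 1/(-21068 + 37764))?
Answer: -9768146298129/16696 ≈ -5.8506e+8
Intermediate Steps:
(-5225 + 39992)*(-16828 + 1/(-21068 + 37764)) = 34767*(-16828 + 1/16696) = 34767*(-280960287/16696) = -9768146298129/16696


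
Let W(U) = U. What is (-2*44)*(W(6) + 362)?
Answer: -32384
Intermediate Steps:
(-2*44)*(W(6) + 362) = (-2*44)*(6 + 362) = -88*368 = -32384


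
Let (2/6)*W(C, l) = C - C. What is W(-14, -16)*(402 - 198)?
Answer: 0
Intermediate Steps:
W(C, l) = 0 (W(C, l) = 3*(C - C) = 3*0 = 0)
W(-14, -16)*(402 - 198) = 0*(402 - 198) = 0*204 = 0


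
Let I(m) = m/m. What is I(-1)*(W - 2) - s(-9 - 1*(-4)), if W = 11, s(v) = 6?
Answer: 3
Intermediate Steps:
I(m) = 1
I(-1)*(W - 2) - s(-9 - 1*(-4)) = 1*(11 - 2) - 1*6 = 1*9 - 6 = 9 - 6 = 3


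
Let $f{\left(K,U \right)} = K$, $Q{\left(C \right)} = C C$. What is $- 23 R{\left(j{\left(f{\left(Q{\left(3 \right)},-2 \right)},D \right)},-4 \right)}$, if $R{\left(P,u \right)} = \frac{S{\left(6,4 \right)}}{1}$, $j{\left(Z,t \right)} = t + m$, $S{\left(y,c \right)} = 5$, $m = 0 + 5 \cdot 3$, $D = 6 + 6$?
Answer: $-115$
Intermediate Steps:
$D = 12$
$Q{\left(C \right)} = C^{2}$
$m = 15$ ($m = 0 + 15 = 15$)
$j{\left(Z,t \right)} = 15 + t$ ($j{\left(Z,t \right)} = t + 15 = 15 + t$)
$R{\left(P,u \right)} = 5$ ($R{\left(P,u \right)} = \frac{5}{1} = 5 \cdot 1 = 5$)
$- 23 R{\left(j{\left(f{\left(Q{\left(3 \right)},-2 \right)},D \right)},-4 \right)} = \left(-23\right) 5 = -115$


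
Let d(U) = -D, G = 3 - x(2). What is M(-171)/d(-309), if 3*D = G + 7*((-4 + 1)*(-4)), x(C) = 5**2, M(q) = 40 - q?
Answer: -633/62 ≈ -10.210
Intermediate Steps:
x(C) = 25
G = -22 (G = 3 - 1*25 = 3 - 25 = -22)
D = 62/3 (D = (-22 + 7*((-4 + 1)*(-4)))/3 = (-22 + 7*(-3*(-4)))/3 = (-22 + 7*12)/3 = (-22 + 84)/3 = (1/3)*62 = 62/3 ≈ 20.667)
d(U) = -62/3 (d(U) = -1*62/3 = -62/3)
M(-171)/d(-309) = (40 - 1*(-171))/(-62/3) = (40 + 171)*(-3/62) = 211*(-3/62) = -633/62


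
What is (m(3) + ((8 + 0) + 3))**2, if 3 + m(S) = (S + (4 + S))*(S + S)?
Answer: 4624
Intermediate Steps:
m(S) = -3 + 2*S*(4 + 2*S) (m(S) = -3 + (S + (4 + S))*(S + S) = -3 + (4 + 2*S)*(2*S) = -3 + 2*S*(4 + 2*S))
(m(3) + ((8 + 0) + 3))**2 = ((-3 + 4*3**2 + 8*3) + ((8 + 0) + 3))**2 = ((-3 + 4*9 + 24) + (8 + 3))**2 = ((-3 + 36 + 24) + 11)**2 = (57 + 11)**2 = 68**2 = 4624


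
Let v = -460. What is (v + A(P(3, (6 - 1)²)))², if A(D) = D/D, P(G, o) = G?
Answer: 210681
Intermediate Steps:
A(D) = 1
(v + A(P(3, (6 - 1)²)))² = (-460 + 1)² = (-459)² = 210681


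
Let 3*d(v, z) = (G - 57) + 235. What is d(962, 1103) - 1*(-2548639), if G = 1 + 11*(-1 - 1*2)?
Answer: 7646063/3 ≈ 2.5487e+6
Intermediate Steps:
G = -32 (G = 1 + 11*(-1 - 2) = 1 + 11*(-3) = 1 - 33 = -32)
d(v, z) = 146/3 (d(v, z) = ((-32 - 57) + 235)/3 = (-89 + 235)/3 = (⅓)*146 = 146/3)
d(962, 1103) - 1*(-2548639) = 146/3 - 1*(-2548639) = 146/3 + 2548639 = 7646063/3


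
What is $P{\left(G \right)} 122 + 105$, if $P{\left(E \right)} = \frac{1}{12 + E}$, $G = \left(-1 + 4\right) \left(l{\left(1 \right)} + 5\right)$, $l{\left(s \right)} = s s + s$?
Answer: $\frac{3587}{33} \approx 108.7$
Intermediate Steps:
$l{\left(s \right)} = s + s^{2}$ ($l{\left(s \right)} = s^{2} + s = s + s^{2}$)
$G = 21$ ($G = \left(-1 + 4\right) \left(1 \left(1 + 1\right) + 5\right) = 3 \left(1 \cdot 2 + 5\right) = 3 \left(2 + 5\right) = 3 \cdot 7 = 21$)
$P{\left(G \right)} 122 + 105 = \frac{1}{12 + 21} \cdot 122 + 105 = \frac{1}{33} \cdot 122 + 105 = \frac{122}{33} + 105 = \frac{3587}{33}$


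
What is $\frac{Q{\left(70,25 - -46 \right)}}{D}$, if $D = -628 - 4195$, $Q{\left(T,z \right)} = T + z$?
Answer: $- \frac{141}{4823} \approx -0.029235$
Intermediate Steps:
$D = -4823$
$\frac{Q{\left(70,25 - -46 \right)}}{D} = \frac{70 + \left(25 - -46\right)}{-4823} = \left(70 + \left(25 + 46\right)\right) \left(- \frac{1}{4823}\right) = \left(70 + 71\right) \left(- \frac{1}{4823}\right) = 141 \left(- \frac{1}{4823}\right) = - \frac{141}{4823}$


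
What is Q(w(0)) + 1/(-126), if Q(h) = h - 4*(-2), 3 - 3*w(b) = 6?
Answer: 881/126 ≈ 6.9921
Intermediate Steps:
w(b) = -1 (w(b) = 1 - ⅓*6 = 1 - 2 = -1)
Q(h) = 8 + h (Q(h) = h + 8 = 8 + h)
Q(w(0)) + 1/(-126) = (8 - 1) + 1/(-126) = 7 - 1/126 = 881/126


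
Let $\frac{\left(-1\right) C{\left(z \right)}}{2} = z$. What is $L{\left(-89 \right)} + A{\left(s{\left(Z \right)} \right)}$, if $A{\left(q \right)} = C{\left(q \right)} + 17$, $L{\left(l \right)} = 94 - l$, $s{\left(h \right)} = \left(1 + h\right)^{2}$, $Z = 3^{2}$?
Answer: $0$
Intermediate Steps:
$C{\left(z \right)} = - 2 z$
$Z = 9$
$A{\left(q \right)} = 17 - 2 q$ ($A{\left(q \right)} = - 2 q + 17 = 17 - 2 q$)
$L{\left(-89 \right)} + A{\left(s{\left(Z \right)} \right)} = \left(94 - -89\right) + \left(17 - 2 \left(1 + 9\right)^{2}\right) = \left(94 + 89\right) + \left(17 - 2 \cdot 10^{2}\right) = 183 + \left(17 - 200\right) = 183 - 183 = 0$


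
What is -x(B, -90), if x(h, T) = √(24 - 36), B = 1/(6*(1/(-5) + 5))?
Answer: -2*I*√3 ≈ -3.4641*I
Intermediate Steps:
B = 5/144 (B = 1/(6*(1*(-⅕) + 5)) = 1/(6*(-⅕ + 5)) = 1/(6*(24/5)) = 1/(144/5) = 5/144 ≈ 0.034722)
x(h, T) = 2*I*√3 (x(h, T) = √(-12) = 2*I*√3)
-x(B, -90) = -2*I*√3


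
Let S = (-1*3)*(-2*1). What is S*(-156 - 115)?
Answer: -1626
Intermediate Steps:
S = 6 (S = -3*(-2) = 6)
S*(-156 - 115) = 6*(-156 - 115) = 6*(-271) = -1626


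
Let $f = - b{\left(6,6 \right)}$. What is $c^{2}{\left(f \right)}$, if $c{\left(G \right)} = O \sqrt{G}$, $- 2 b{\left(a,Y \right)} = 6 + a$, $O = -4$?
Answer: $96$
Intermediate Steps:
$b{\left(a,Y \right)} = -3 - \frac{a}{2}$ ($b{\left(a,Y \right)} = - \frac{6 + a}{2} = -3 - \frac{a}{2}$)
$f = 6$ ($f = - (-3 - 3) = \left(-1\right) \left(-6\right) = 6$)
$c{\left(G \right)} = - 4 \sqrt{G}$
$c^{2}{\left(f \right)} = \left(- 4 \sqrt{6}\right)^{2} = 96$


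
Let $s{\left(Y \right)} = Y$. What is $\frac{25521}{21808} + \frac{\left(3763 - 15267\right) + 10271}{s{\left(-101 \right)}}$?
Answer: $\frac{626955}{46864} \approx 13.378$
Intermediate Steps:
$\frac{25521}{21808} + \frac{\left(3763 - 15267\right) + 10271}{s{\left(-101 \right)}} = \frac{25521}{21808} + \frac{\left(3763 - 15267\right) + 10271}{-101} = 25521 \cdot \frac{1}{21808} + \left(-11504 + 10271\right) \left(- \frac{1}{101}\right) = \frac{543}{464} - - \frac{1233}{101} = \frac{543}{464} + \frac{1233}{101} = \frac{626955}{46864}$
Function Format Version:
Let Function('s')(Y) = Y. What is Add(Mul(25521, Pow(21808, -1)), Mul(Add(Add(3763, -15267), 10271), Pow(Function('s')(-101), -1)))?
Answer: Rational(626955, 46864) ≈ 13.378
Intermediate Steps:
Add(Mul(25521, Pow(21808, -1)), Mul(Add(Add(3763, -15267), 10271), Pow(Function('s')(-101), -1))) = Add(Mul(25521, Pow(21808, -1)), Mul(Add(Add(3763, -15267), 10271), Pow(-101, -1))) = Add(Mul(25521, Rational(1, 21808)), Mul(Add(-11504, 10271), Rational(-1, 101))) = Add(Rational(543, 464), Mul(-1233, Rational(-1, 101))) = Add(Rational(543, 464), Rational(1233, 101)) = Rational(626955, 46864)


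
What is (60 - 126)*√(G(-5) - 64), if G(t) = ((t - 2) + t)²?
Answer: -264*√5 ≈ -590.32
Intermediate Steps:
G(t) = (-2 + 2*t)² (G(t) = ((-2 + t) + t)² = (-2 + 2*t)²)
(60 - 126)*√(G(-5) - 64) = (60 - 126)*√(4*(-1 - 5)² - 64) = -66*√(4*(-6)² - 64) = -66*√(4*36 - 64) = -66*√(144 - 64) = -264*√5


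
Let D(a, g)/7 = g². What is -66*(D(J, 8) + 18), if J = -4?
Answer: -30756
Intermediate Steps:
D(a, g) = 7*g²
-66*(D(J, 8) + 18) = -66*(7*8² + 18) = -66*(7*64 + 18) = -66*(448 + 18) = -66*466 = -30756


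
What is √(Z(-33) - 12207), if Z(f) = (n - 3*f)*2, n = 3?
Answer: I*√12003 ≈ 109.56*I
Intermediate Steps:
Z(f) = 6 - 6*f (Z(f) = (3 - 3*f)*2 = 6 - 6*f)
√(Z(-33) - 12207) = √((6 - 6*(-33)) - 12207) = √((6 + 198) - 12207) = √(204 - 12207) = √(-12003) = I*√12003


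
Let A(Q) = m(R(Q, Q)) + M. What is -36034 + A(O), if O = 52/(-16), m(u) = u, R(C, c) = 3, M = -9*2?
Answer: -36049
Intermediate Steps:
M = -18
O = -13/4 (O = 52*(-1/16) = -13/4 ≈ -3.2500)
A(Q) = -15 (A(Q) = 3 - 18 = -15)
-36034 + A(O) = -36034 - 15 = -36049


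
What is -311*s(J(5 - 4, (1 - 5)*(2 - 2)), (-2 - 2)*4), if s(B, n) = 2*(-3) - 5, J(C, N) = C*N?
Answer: 3421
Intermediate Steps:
s(B, n) = -11 (s(B, n) = -6 - 5 = -11)
-311*s(J(5 - 4, (1 - 5)*(2 - 2)), (-2 - 2)*4) = -311*(-11) = 3421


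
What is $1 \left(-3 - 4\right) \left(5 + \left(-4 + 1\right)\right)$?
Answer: $-14$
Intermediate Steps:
$1 \left(-3 - 4\right) \left(5 + \left(-4 + 1\right)\right) = 1 \left(-7\right) \left(5 - 3\right) = \left(-7\right) 2 = -14$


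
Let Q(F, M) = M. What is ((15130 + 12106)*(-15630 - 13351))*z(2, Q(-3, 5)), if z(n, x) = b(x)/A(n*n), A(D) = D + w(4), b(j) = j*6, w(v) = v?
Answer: -2959974435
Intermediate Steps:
b(j) = 6*j
A(D) = 4 + D (A(D) = D + 4 = 4 + D)
z(n, x) = 6*x/(4 + n²) (z(n, x) = (6*x)/(4 + n*n) = (6*x)/(4 + n²) = 6*x/(4 + n²))
((15130 + 12106)*(-15630 - 13351))*z(2, Q(-3, 5)) = ((15130 + 12106)*(-15630 - 13351))*(6*5/(4 + 2²)) = (27236*(-28981))*(6*5/(4 + 4)) = -4735959096*5/8 = -789326516*15/4 = -2959974435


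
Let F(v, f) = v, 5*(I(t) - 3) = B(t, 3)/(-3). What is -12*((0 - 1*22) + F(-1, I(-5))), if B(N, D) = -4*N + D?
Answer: 276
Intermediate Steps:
B(N, D) = D - 4*N
I(t) = 14/5 + 4*t/15 (I(t) = 3 + ((3 - 4*t)/(-3))/5 = 3 + ((3 - 4*t)*(-⅓))/5 = 3 + (-1 + 4*t/3)/5 = 3 + (-⅕ + 4*t/15) = 14/5 + 4*t/15)
-12*((0 - 1*22) + F(-1, I(-5))) = -12*((0 - 1*22) - 1) = -12*((0 - 22) - 1) = -12*(-22 - 1) = -12*(-23) = 276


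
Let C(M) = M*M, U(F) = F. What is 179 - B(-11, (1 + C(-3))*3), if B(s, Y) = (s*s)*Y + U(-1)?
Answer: -3450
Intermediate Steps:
C(M) = M²
B(s, Y) = -1 + Y*s² (B(s, Y) = (s*s)*Y - 1 = s²*Y - 1 = Y*s² - 1 = -1 + Y*s²)
179 - B(-11, (1 + C(-3))*3) = 179 - (-1 + ((1 + (-3)²)*3)*(-11)²) = 179 - (-1 + ((1 + 9)*3)*121) = 179 - (-1 + (10*3)*121) = 179 - (-1 + 30*121) = 179 - (-1 + 3630) = 179 - 1*3629 = 179 - 3629 = -3450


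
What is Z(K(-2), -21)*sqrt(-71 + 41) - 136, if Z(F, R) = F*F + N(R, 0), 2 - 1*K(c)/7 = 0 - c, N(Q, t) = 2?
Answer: -136 + 2*I*sqrt(30) ≈ -136.0 + 10.954*I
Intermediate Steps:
K(c) = 14 + 7*c (K(c) = 14 - 7*(0 - c) = 14 - (-7)*c = 14 + 7*c)
Z(F, R) = 2 + F**2 (Z(F, R) = F*F + 2 = F**2 + 2 = 2 + F**2)
Z(K(-2), -21)*sqrt(-71 + 41) - 136 = (2 + (14 + 7*(-2))**2)*sqrt(-71 + 41) - 136 = (2 + (14 - 14)**2)*sqrt(-30) - 136 = (2 + 0**2)*(I*sqrt(30)) - 136 = (2 + 0)*(I*sqrt(30)) - 136 = 2*(I*sqrt(30)) - 136 = 2*I*sqrt(30) - 136 = -136 + 2*I*sqrt(30)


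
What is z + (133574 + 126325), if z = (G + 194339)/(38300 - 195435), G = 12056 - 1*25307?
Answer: 40839048277/157135 ≈ 2.5990e+5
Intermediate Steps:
G = -13251 (G = 12056 - 25307 = -13251)
z = -181088/157135 (z = (-13251 + 194339)/(38300 - 195435) = 181088/(-157135) = 181088*(-1/157135) = -181088/157135 ≈ -1.1524)
z + (133574 + 126325) = -181088/157135 + (133574 + 126325) = -181088/157135 + 259899 = 40839048277/157135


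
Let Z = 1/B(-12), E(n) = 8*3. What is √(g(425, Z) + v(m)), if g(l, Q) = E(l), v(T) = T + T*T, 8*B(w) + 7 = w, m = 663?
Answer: 8*√6879 ≈ 663.52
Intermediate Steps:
B(w) = -7/8 + w/8
E(n) = 24
v(T) = T + T²
Z = -8/19 (Z = 1/(-7/8 + (⅛)*(-12)) = 1/(-7/8 - 3/2) = 1/(-19/8) = -8/19 ≈ -0.42105)
g(l, Q) = 24
√(g(425, Z) + v(m)) = √(24 + 663*(1 + 663)) = √(24 + 663*664) = √(24 + 440232) = √440256 = 8*√6879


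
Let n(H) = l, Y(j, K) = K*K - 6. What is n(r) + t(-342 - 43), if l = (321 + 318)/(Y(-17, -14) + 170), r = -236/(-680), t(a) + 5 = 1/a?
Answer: -9941/3080 ≈ -3.2276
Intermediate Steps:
t(a) = -5 + 1/a
r = 59/170 (r = -236*(-1/680) = 59/170 ≈ 0.34706)
Y(j, K) = -6 + K² (Y(j, K) = K² - 6 = -6 + K²)
l = 71/40 (l = (321 + 318)/((-6 + (-14)²) + 170) = 639/((-6 + 196) + 170) = 639/(190 + 170) = 639/360 = 639*(1/360) = 71/40 ≈ 1.7750)
n(H) = 71/40
n(r) + t(-342 - 43) = 71/40 + (-5 + 1/(-342 - 43)) = 71/40 + (-5 + 1/(-385)) = 71/40 + (-5 - 1/385) = 71/40 - 1926/385 = -9941/3080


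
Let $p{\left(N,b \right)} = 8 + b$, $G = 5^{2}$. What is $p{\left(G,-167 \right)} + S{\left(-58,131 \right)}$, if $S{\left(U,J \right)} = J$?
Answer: $-28$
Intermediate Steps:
$G = 25$
$p{\left(G,-167 \right)} + S{\left(-58,131 \right)} = \left(8 - 167\right) + 131 = -159 + 131 = -28$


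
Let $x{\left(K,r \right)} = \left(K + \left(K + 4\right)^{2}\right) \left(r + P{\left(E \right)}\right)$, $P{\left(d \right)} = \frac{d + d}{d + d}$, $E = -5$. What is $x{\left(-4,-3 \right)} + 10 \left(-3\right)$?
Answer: $-22$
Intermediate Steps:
$P{\left(d \right)} = 1$ ($P{\left(d \right)} = \frac{2 d}{2 d} = 2 d \frac{1}{2 d} = 1$)
$x{\left(K,r \right)} = \left(1 + r\right) \left(K + \left(4 + K\right)^{2}\right)$ ($x{\left(K,r \right)} = \left(K + \left(K + 4\right)^{2}\right) \left(r + 1\right) = \left(K + \left(4 + K\right)^{2}\right) \left(1 + r\right) = \left(1 + r\right) \left(K + \left(4 + K\right)^{2}\right)$)
$x{\left(-4,-3 \right)} + 10 \left(-3\right) = \left(-4 + \left(4 - 4\right)^{2} - -12 - 3 \left(4 - 4\right)^{2}\right) + 10 \left(-3\right) = \left(-4 + 0^{2} + 12 - 3 \cdot 0^{2}\right) - 30 = \left(-4 + 0 + 12 - 0\right) - 30 = \left(-4 + 0 + 12 + 0\right) - 30 = 8 - 30 = -22$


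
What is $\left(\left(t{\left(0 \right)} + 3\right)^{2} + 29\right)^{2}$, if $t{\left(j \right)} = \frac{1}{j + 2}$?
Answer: $\frac{27225}{16} \approx 1701.6$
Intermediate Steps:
$t{\left(j \right)} = \frac{1}{2 + j}$
$\left(\left(t{\left(0 \right)} + 3\right)^{2} + 29\right)^{2} = \left(\left(\frac{1}{2 + 0} + 3\right)^{2} + 29\right)^{2} = \left(\left(\frac{1}{2} + 3\right)^{2} + 29\right)^{2} = \left(\left(\frac{7}{2}\right)^{2} + 29\right)^{2} = \left(\frac{49}{4} + 29\right)^{2} = \left(\frac{165}{4}\right)^{2} = \frac{27225}{16}$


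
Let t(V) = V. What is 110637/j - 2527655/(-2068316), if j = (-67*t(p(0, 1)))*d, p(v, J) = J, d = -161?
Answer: 256098091777/22310924692 ≈ 11.479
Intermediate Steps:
j = 10787 (j = -67*1*(-161) = -67*(-161) = 10787)
110637/j - 2527655/(-2068316) = 110637/10787 - 2527655/(-2068316) = 110637*(1/10787) - 2527655*(-1/2068316) = 110637/10787 + 2527655/2068316 = 256098091777/22310924692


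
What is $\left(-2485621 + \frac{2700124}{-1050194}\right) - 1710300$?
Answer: $- \frac{2203266879399}{525097} \approx -4.1959 \cdot 10^{6}$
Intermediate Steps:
$\left(-2485621 + \frac{2700124}{-1050194}\right) - 1710300 = \left(-2485621 + 2700124 \left(- \frac{1}{1050194}\right)\right) - 1710300 = \left(-2485621 - \frac{1350062}{525097}\right) - 1710300 = - \frac{1305193480299}{525097} - 1710300 = - \frac{2203266879399}{525097}$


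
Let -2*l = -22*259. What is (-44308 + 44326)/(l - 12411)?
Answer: -9/4781 ≈ -0.0018825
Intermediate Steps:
l = 2849 (l = -(-11)*259 = -1/2*(-5698) = 2849)
(-44308 + 44326)/(l - 12411) = (-44308 + 44326)/(2849 - 12411) = 18/(-9562) = 18*(-1/9562) = -9/4781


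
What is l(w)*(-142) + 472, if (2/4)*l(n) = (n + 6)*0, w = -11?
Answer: 472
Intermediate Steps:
l(n) = 0 (l(n) = 2*((n + 6)*0) = 2*((6 + n)*0) = 2*0 = 0)
l(w)*(-142) + 472 = 0*(-142) + 472 = 0 + 472 = 472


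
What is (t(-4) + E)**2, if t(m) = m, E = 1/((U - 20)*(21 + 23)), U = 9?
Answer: 3751969/234256 ≈ 16.017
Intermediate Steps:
E = -1/484 (E = 1/((9 - 20)*(21 + 23)) = 1/(-11*44) = 1/(-484) = -1/484 ≈ -0.0020661)
(t(-4) + E)**2 = (-4 - 1/484)**2 = (-1937/484)**2 = 3751969/234256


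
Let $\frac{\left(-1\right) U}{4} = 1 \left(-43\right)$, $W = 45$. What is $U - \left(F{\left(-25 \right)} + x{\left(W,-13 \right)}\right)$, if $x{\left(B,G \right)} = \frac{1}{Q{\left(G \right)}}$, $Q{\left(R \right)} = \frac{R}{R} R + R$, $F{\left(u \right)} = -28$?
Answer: $\frac{5201}{26} \approx 200.04$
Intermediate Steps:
$Q{\left(R \right)} = 2 R$ ($Q{\left(R \right)} = 1 R + R = R + R = 2 R$)
$x{\left(B,G \right)} = \frac{1}{2 G}$
$U = 172$ ($U = - 4 \cdot 1 \left(-43\right) = \left(-4\right) \left(-43\right) = 172$)
$U - \left(F{\left(-25 \right)} + x{\left(W,-13 \right)}\right) = 172 - \left(-28 + \frac{1}{2 \left(-13\right)}\right) = 172 - \left(-28 + \frac{1}{2} \left(- \frac{1}{13}\right)\right) = 172 - \left(-28 - \frac{1}{26}\right) = 172 - - \frac{729}{26} = 172 + \frac{729}{26} = \frac{5201}{26}$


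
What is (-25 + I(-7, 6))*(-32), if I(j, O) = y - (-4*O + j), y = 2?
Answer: -256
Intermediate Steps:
I(j, O) = 2 - j + 4*O (I(j, O) = 2 - (-4*O + j) = 2 - (j - 4*O) = 2 + (-j + 4*O) = 2 - j + 4*O)
(-25 + I(-7, 6))*(-32) = (-25 + (2 - 1*(-7) + 4*6))*(-32) = (-25 + (2 + 7 + 24))*(-32) = (-25 + 33)*(-32) = 8*(-32) = -256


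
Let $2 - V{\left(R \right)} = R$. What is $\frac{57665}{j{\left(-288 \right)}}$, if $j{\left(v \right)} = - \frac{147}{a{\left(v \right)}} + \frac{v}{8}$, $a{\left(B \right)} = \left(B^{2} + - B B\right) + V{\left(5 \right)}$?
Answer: $\frac{57665}{13} \approx 4435.8$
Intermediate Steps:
$V{\left(R \right)} = 2 - R$
$a{\left(B \right)} = -3$ ($a{\left(B \right)} = \left(B^{2} + - B B\right) + \left(2 - 5\right) = \left(B^{2} - B^{2}\right) + \left(2 - 5\right) = 0 - 3 = -3$)
$j{\left(v \right)} = 49 + \frac{v}{8}$ ($j{\left(v \right)} = - \frac{147}{-3} + \frac{v}{8} = \left(-147\right) \left(- \frac{1}{3}\right) + v \frac{1}{8} = 49 + \frac{v}{8}$)
$\frac{57665}{j{\left(-288 \right)}} = \frac{57665}{49 + \frac{1}{8} \left(-288\right)} = \frac{57665}{49 - 36} = \frac{57665}{13}$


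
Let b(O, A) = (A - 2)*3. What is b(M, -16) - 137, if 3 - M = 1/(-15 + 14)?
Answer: -191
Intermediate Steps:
M = 4 (M = 3 - 1/(-15 + 14) = 3 - 1/(-1) = 3 - 1*(-1) = 3 + 1 = 4)
b(O, A) = -6 + 3*A (b(O, A) = (-2 + A)*3 = -6 + 3*A)
b(M, -16) - 137 = (-6 + 3*(-16)) - 137 = (-6 - 48) - 137 = -54 - 137 = -191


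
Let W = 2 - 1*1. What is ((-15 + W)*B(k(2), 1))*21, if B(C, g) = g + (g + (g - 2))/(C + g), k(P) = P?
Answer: -294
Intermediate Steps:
W = 1 (W = 2 - 1 = 1)
B(C, g) = g + (-2 + 2*g)/(C + g) (B(C, g) = g + (g + (-2 + g))/(C + g) = g + (-2 + 2*g)/(C + g))
((-15 + W)*B(k(2), 1))*21 = ((-15 + 1)*((-2 + 1² + 2*1 + 2*1)/(2 + 1)))*21 = -14*(-2 + 1 + 2 + 2)/3*21 = -14*3/3*21 = -14*1*21 = -14*21 = -294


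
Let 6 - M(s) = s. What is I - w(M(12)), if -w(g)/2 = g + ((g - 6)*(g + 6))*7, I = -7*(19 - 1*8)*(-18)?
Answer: 1374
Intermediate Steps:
M(s) = 6 - s
I = 1386 (I = -7*(19 - 8)*(-18) = -7*11*(-18) = -77*(-18) = 1386)
w(g) = -2*g - 14*(-6 + g)*(6 + g) (w(g) = -2*(g + ((g - 6)*(g + 6))*7) = -2*(g + ((-6 + g)*(6 + g))*7) = -2*(g + 7*(-6 + g)*(6 + g)) = -2*g - 14*(-6 + g)*(6 + g))
I - w(M(12)) = 1386 - (504 - 14*(6 - 1*12)² - 2*(6 - 1*12)) = 1386 - (504 - 14*(6 - 12)² - 2*(6 - 12)) = 1386 - (504 - 14*(-6)² - 2*(-6)) = 1386 - (504 - 14*36 + 12) = 1386 - (504 - 504 + 12) = 1386 - 1*12 = 1386 - 12 = 1374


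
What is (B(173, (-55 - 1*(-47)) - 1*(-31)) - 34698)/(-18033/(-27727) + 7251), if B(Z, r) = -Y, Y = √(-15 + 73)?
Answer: -160345241/33511085 - 27727*√58/201066510 ≈ -4.7859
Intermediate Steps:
Y = √58 ≈ 7.6158
B(Z, r) = -√58
(B(173, (-55 - 1*(-47)) - 1*(-31)) - 34698)/(-18033/(-27727) + 7251) = (-√58 - 34698)/(-18033/(-27727) + 7251) = (-34698 - √58)/(-18033*(-1/27727) + 7251) = (-34698 - √58)/(18033/27727 + 7251) = (-34698 - √58)/(201066510/27727) = (-34698 - √58)*(27727/201066510) = -160345241/33511085 - 27727*√58/201066510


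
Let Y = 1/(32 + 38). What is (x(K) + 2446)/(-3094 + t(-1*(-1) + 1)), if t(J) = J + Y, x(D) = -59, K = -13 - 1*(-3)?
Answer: -167090/216439 ≈ -0.77200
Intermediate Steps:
K = -10 (K = -13 + 3 = -10)
Y = 1/70 ≈ 0.014286
t(J) = 1/70 + J (t(J) = J + 1/70 = 1/70 + J)
(x(K) + 2446)/(-3094 + t(-1*(-1) + 1)) = (-59 + 2446)/(-3094 + (1/70 + (-1*(-1) + 1))) = 2387/(-3094 + (1/70 + (1 + 1))) = 2387/(-3094 + (1/70 + 2)) = 2387/(-3094 + 141/70) = 2387/(-216439/70) = 2387*(-70/216439) = -167090/216439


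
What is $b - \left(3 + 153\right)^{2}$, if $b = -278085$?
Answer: $-302421$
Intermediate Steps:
$b - \left(3 + 153\right)^{2} = -278085 - \left(3 + 153\right)^{2} = -278085 - 156^{2} = -278085 - 24336 = -302421$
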